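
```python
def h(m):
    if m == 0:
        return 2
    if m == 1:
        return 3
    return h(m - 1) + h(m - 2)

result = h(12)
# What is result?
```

Build up from base cases: h(0)=2, h(1)=3, h(2)=5, h(3)=8, h(4)=13, h(5)=21, h(6)=34, ..., h(12)=610

Answer: 610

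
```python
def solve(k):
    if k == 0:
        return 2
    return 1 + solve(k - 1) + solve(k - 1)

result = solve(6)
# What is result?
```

solve(k) = 1 + 2·solve(k-1), solve(0)=2. Closed form: (2+1)·2^6 - 1 = 191.

Answer: 191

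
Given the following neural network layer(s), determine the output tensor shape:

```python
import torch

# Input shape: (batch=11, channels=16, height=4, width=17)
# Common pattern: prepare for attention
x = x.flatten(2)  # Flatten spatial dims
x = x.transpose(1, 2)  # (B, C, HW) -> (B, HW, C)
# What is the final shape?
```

Input: (11, 16, 4, 17) -> after flatten(2): (11, 16, 68) -> Output: (11, 68, 16)

Answer: (11, 68, 16)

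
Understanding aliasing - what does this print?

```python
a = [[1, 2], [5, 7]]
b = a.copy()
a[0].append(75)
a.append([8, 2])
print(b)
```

Key concept: shallow copy with nested lists.
Step by step:
`a = [[1, 2], [5, 7]]` → a = [[1, 2], [5, 7]]
`b = a.copy()` → b = [[1, 2], [5, 7]]
`a[0].append(75)` → a = [[1, 2, 75], [5, 7]]; b = [[1, 2, 75], [5, 7]]
`a.append([8, 2])` → a = [[1, 2, 75], [5, 7], [8, 2]]
`print(b)` → prints [[1, 2, 75], [5, 7]]

Answer: [[1, 2, 75], [5, 7]]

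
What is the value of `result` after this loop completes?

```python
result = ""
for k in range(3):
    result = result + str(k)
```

Concatenate digits 0 to 2
`result` takes the values: "" → "0" → "01" → "012"

Answer: "012"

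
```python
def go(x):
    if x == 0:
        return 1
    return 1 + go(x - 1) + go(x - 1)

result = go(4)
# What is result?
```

go(x) = 1 + 2·go(x-1), go(0)=1. Closed form: (1+1)·2^4 - 1 = 31.

Answer: 31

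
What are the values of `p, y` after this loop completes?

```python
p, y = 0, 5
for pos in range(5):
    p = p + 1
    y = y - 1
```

p goes 0→5, y goes 5→0
`p, y` takes the values: (0, 5) → (1, 5) → (1, 4) → (2, 4) → (2, 3) → (3, 3) → (3, 2) → (4, 2) → (4, 1) → (5, 1) → (5, 0)

Answer: 5, 0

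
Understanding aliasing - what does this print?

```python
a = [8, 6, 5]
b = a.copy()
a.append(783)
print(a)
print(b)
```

Key concept: list.copy() creates independent copy.
Step by step:
`a = [8, 6, 5]` → a = [8, 6, 5]
`b = a.copy()` → b = [8, 6, 5]
`a.append(783)` → a = [8, 6, 5, 783]
`print(a)` → prints [8, 6, 5, 783]
`print(b)` → prints [8, 6, 5]

Answer:
[8, 6, 5, 783]
[8, 6, 5]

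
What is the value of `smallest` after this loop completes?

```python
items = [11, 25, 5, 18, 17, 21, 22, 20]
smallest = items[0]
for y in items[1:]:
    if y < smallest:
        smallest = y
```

Minimum of [11, 25, 5, 18, 17, 21, 22, 20]
`smallest` takes the values: 11 → 5

Answer: 5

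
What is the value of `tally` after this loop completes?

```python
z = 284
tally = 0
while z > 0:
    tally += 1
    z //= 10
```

Count digits by repeated division by 10
`tally` takes the values: 0 → 1 → 2 → 3

Answer: 3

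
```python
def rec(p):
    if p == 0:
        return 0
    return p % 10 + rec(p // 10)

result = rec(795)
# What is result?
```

Sum of digits of 795: 5 + 9 + 7 = 21

Answer: 21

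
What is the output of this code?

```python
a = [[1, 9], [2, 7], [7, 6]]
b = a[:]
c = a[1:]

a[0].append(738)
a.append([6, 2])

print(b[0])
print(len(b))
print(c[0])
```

Key concept: slice with nested mutation.
Step by step:
`a = [[1, 9], [2, 7], [7, 6]]` → a = [[1, 9], [2, 7], [7, 6]]
`b = a[:]` → b = [[1, 9], [2, 7], [7, 6]]
`c = a[1:]` → c = [[2, 7], [7, 6]]
`a[0].append(738)` → a = [[1, 9, 738], [2, 7], [7, 6]]; b = [[1, 9, 738], [2, 7], [7, 6]]
`a.append([6, 2])` → a = [[1, 9, 738], [2, 7], [7, 6], [6, 2]]
`print(b[0])` → prints [1, 9, 738]
`print(len(b))` → prints 3
`print(c[0])` → prints [2, 7]

Answer:
[1, 9, 738]
3
[2, 7]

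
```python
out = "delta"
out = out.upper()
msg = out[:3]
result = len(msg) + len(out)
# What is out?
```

Trace:
`out = "delta"` → out = 'delta'
`out = out.upper()` → out = 'DELTA'
`msg = out[:3]` → msg = 'DEL'
`result = len(msg) + len(out)` → result = 8
So out = 'DELTA'

Answer: 'DELTA'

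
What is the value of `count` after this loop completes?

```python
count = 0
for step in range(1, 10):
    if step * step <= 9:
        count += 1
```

Count numbers where step² ≤ 9
`count` takes the values: 0 → 1 → 2 → 3

Answer: 3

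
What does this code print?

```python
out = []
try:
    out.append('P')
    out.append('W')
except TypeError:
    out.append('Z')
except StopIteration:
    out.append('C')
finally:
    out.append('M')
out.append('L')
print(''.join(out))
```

Execution trace: 'P' (try body) → 'W' (try body, no exception) → 'M' (finally) → 'L' (after the try/except). Output: PWML

Answer: PWML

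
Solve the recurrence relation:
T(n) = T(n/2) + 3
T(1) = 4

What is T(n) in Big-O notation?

Each step divides n by 2 and adds 3. After log_2(n) steps we reach T(1)=4. So T(n) = 3·log_2(n) + 4 = O(log n).

Answer: O(log n)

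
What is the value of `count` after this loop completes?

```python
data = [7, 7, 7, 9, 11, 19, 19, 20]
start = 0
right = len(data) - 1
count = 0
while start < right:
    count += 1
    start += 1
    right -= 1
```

Iterations until pointers meet (list length 8)
`count` takes the values: 0 → 1 → 2 → 3 → 4

Answer: 4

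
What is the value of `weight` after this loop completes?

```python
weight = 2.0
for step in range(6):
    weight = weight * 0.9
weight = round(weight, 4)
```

Exponential decay: 2.0 * 0.9^6
`weight` takes the values: 2.0 → 1.8 → 1.62 → 1.458 → 1.3122 → 1.18098 → 1.062882 → 1.0629

Answer: 1.0629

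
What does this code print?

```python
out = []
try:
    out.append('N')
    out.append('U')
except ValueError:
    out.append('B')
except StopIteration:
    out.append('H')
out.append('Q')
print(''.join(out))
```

Execution trace: 'N' (try body) → 'U' (try body, no exception) → 'Q' (after the try/except). Output: NUQ

Answer: NUQ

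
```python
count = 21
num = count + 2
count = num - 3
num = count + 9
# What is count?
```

Trace:
`count = 21` → count = 21
`num = count + 2` → num = 23
`count = num - 3` → count = 20
`num = count + 9` → num = 29
So count = 20

Answer: 20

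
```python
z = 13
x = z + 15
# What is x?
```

Trace:
`z = 13` → z = 13
`x = z + 15` → x = 28
So x = 28

Answer: 28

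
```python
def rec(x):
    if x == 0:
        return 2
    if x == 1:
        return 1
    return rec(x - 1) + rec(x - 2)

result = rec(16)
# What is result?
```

Build up from base cases: rec(0)=2, rec(1)=1, rec(2)=3, rec(3)=4, rec(4)=7, rec(5)=11, rec(6)=18, ..., rec(16)=2207

Answer: 2207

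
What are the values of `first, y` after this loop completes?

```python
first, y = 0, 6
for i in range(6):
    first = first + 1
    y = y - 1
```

first goes 0→6, y goes 6→0
`first, y` takes the values: (0, 6) → (1, 6) → (1, 5) → (2, 5) → (2, 4) → (3, 4) → (3, 3) → (4, 3) → (4, 2) → (5, 2) → (5, 1) → (6, 1) → (6, 0)

Answer: 6, 0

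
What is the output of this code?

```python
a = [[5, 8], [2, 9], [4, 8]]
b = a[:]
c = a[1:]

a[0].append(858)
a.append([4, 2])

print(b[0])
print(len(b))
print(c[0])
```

Key concept: slice with nested mutation.
Step by step:
`a = [[5, 8], [2, 9], [4, 8]]` → a = [[5, 8], [2, 9], [4, 8]]
`b = a[:]` → b = [[5, 8], [2, 9], [4, 8]]
`c = a[1:]` → c = [[2, 9], [4, 8]]
`a[0].append(858)` → a = [[5, 8, 858], [2, 9], [4, 8]]; b = [[5, 8, 858], [2, 9], [4, 8]]
`a.append([4, 2])` → a = [[5, 8, 858], [2, 9], [4, 8], [4, 2]]
`print(b[0])` → prints [5, 8, 858]
`print(len(b))` → prints 3
`print(c[0])` → prints [2, 9]

Answer:
[5, 8, 858]
3
[2, 9]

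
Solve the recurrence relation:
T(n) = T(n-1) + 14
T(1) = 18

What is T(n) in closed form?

Unrolling: T(n) = T(1) + 14·(n-1) = 18 + 14(n-1) = 14n + 4.

Answer: T(n) = 14n + 4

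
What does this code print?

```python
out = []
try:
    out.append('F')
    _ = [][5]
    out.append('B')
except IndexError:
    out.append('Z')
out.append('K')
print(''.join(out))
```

Execution trace: 'F' (try body) → 'Z' (except IndexError) → 'K' (after the try/except). Output: FZK

Answer: FZK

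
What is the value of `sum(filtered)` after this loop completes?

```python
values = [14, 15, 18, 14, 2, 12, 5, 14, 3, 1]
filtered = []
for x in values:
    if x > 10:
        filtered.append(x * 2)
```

Sum of doubled values > 10
`filtered` takes the values: [] → [28] → [28, 30] → [28, 30, 36] → [28, 30, 36, 28] → [28, 30, 36, 28, 24] → [28, 30, 36, 28, 24, 28]
So `sum(filtered)` = 174

Answer: 174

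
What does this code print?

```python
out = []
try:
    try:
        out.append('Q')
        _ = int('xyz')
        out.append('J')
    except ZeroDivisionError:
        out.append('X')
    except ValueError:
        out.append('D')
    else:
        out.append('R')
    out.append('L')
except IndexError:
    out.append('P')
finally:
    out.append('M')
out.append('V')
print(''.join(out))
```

Execution trace: 'Q' (inner try body) → 'D' (inner except ValueError) → 'L' (try body, no exception) → 'M' (finally) → 'V' (after the try/except). Output: QDLMV

Answer: QDLMV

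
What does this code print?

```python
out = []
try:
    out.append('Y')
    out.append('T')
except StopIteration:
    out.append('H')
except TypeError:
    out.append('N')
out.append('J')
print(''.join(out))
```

Execution trace: 'Y' (try body) → 'T' (try body, no exception) → 'J' (after the try/except). Output: YTJ

Answer: YTJ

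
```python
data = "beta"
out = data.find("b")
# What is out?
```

Trace:
`data = "beta"` → data = 'beta'
`out = data.find("b")` → out = 0
So out = 0

Answer: 0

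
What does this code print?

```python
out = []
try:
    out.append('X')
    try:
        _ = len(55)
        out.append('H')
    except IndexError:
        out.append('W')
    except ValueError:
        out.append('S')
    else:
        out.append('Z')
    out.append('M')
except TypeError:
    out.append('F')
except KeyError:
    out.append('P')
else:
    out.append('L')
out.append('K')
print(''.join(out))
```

Execution trace: 'X' (try body) → 'F' (except TypeError) → 'K' (after the try/except). Output: XFK

Answer: XFK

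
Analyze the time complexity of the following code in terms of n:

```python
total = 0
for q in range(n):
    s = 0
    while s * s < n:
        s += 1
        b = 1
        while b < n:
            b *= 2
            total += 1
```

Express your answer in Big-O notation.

Each loop level contributes: n × √n × log n. Multiplying the contributions gives O(n√n log n).

Answer: O(n√n log n)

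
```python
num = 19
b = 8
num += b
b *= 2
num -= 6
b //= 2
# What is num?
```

Trace:
`num = 19` → num = 19
`b = 8` → b = 8
`num += b` → num = 27
`b *= 2` → b = 16
`num -= 6` → num = 21
`b //= 2` → b = 8
So num = 21

Answer: 21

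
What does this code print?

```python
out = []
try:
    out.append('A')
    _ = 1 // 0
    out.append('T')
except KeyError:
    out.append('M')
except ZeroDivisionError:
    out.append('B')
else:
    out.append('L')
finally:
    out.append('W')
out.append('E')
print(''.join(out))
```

Execution trace: 'A' (try body) → 'B' (except ZeroDivisionError) → 'W' (finally) → 'E' (after the try/except). Output: ABWE

Answer: ABWE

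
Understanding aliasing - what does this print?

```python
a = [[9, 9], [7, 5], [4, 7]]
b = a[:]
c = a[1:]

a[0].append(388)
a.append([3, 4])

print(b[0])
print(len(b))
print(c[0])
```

Key concept: slice with nested mutation.
Step by step:
`a = [[9, 9], [7, 5], [4, 7]]` → a = [[9, 9], [7, 5], [4, 7]]
`b = a[:]` → b = [[9, 9], [7, 5], [4, 7]]
`c = a[1:]` → c = [[7, 5], [4, 7]]
`a[0].append(388)` → a = [[9, 9, 388], [7, 5], [4, 7]]; b = [[9, 9, 388], [7, 5], [4, 7]]
`a.append([3, 4])` → a = [[9, 9, 388], [7, 5], [4, 7], [3, 4]]
`print(b[0])` → prints [9, 9, 388]
`print(len(b))` → prints 3
`print(c[0])` → prints [7, 5]

Answer:
[9, 9, 388]
3
[7, 5]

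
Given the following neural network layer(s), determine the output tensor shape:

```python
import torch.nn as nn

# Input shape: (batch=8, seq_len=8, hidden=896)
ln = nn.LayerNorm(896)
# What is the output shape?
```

Input: (8, 8, 896) -> Output: (8, 8, 896)

Answer: (8, 8, 896)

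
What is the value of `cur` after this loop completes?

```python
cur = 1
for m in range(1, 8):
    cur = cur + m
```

Start at 1, add 1 through 7
`cur` takes the values: 1 → 2 → 4 → 7 → 11 → 16 → 22 → 29

Answer: 29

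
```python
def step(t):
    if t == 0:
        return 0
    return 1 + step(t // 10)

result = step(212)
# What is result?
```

Count of digits of 212: 3

Answer: 3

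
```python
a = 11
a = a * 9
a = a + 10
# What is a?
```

Trace:
`a = 11` → a = 11
`a = a * 9` → a = 99
`a = a + 10` → a = 109
So a = 109

Answer: 109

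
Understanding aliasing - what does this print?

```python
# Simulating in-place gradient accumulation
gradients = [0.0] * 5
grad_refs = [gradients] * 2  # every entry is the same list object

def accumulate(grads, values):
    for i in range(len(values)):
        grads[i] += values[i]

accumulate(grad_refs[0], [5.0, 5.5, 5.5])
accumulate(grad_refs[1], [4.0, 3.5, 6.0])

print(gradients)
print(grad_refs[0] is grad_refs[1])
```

Key concept: gradient accumulation aliasing.
Step by step:
`gradients = [0.0] * 5` → gradients = [0.0, 0.0, 0.0, 0.0, 0.0]
`grad_refs = [gradients] * 2` → grad_refs = [[0.0, 0.0, 0.0, 0.0, 0.0], [0.0, 0.0, 0.0, 0.0, 0.0]]
`accumulate(grad_refs[0], [5.0, 5.5, 5.5])` → gradients = [5.0, 5.5, 5.5, 0.0, 0.0]; grad_refs = [[5.0, 5.5, 5.5, 0.0, 0.0], [5.0, 5.5, 5.5, 0.0, 0.0]]
`accumulate(grad_refs[1], [4.0, 3.5, 6.0])` → gradients = [9.0, 9.0, 11.5, 0.0, 0.0]; grad_refs = [[9.0, 9.0, 11.5, 0.0, 0.0], [9.0, 9.0, 11.5, 0.0, 0.0]]
`print(gradients)` → prints [9.0, 9.0, 11.5, 0.0, 0.0]
`print(grad_refs[0] is grad_refs[1])` → prints True

Answer:
[9.0, 9.0, 11.5, 0.0, 0.0]
True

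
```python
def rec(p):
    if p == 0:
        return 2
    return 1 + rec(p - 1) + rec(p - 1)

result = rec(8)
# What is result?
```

rec(p) = 1 + 2·rec(p-1), rec(0)=2. Closed form: (2+1)·2^8 - 1 = 767.

Answer: 767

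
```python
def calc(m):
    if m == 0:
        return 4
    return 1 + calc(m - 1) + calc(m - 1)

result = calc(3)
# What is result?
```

calc(m) = 1 + 2·calc(m-1), calc(0)=4. Closed form: (4+1)·2^3 - 1 = 39.

Answer: 39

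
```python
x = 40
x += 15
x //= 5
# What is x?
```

Trace:
`x = 40` → x = 40
`x += 15` → x = 55
`x //= 5` → x = 11
So x = 11

Answer: 11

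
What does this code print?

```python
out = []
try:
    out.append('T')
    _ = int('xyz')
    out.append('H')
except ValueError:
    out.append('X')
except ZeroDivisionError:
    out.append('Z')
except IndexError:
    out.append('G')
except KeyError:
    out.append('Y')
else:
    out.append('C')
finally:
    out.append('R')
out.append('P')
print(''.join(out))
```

Execution trace: 'T' (try body) → 'X' (except ValueError) → 'R' (finally) → 'P' (after the try/except). Output: TXRP

Answer: TXRP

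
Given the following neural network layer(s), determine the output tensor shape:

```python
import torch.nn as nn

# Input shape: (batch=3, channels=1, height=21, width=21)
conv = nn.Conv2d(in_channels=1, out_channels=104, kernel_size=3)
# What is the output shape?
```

Input: (3, 1, 21, 21) -> Output: (3, 104, 19, 19)

Answer: (3, 104, 19, 19)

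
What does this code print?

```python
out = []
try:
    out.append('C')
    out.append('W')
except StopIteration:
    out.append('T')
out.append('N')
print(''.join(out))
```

Execution trace: 'C' (try body) → 'W' (try body, no exception) → 'N' (after the try/except). Output: CWN

Answer: CWN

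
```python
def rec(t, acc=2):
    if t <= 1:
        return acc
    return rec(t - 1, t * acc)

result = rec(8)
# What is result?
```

Accumulator trace (n, acc): (8, 2) -> (7, 16) -> (6, 112) -> (5, 672) -> (4, 3360) -> (3, 13440) -> (2, 40320) -> (1, 80640) -> return 80640

Answer: 80640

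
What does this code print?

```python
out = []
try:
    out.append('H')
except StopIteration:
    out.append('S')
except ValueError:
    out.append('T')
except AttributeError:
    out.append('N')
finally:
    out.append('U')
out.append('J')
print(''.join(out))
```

Execution trace: 'H' (try body, no exception) → 'U' (finally) → 'J' (after the try/except). Output: HUJ

Answer: HUJ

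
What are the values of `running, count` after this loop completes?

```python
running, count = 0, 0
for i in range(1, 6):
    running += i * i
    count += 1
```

Sum of squares and count
`running, count` takes the values: (0, 0) → (1, 0) → (1, 1) → (5, 1) → (5, 2) → (14, 2) → (14, 3) → (30, 3) → (30, 4) → (55, 4) → (55, 5)

Answer: 55, 5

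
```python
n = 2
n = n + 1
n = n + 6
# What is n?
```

Trace:
`n = 2` → n = 2
`n = n + 1` → n = 3
`n = n + 6` → n = 9
So n = 9

Answer: 9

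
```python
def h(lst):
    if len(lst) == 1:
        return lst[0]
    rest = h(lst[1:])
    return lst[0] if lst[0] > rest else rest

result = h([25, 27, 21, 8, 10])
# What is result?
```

Recursive max over [25, 27, 21, 8, 10] = 27

Answer: 27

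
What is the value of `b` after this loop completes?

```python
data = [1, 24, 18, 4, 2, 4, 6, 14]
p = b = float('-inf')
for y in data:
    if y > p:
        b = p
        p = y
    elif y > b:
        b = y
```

Second largest (with repeats) in [1, 24, 18, 4, 2, 4, 6, 14]
`b` takes the values: -inf → 1 → 18

Answer: 18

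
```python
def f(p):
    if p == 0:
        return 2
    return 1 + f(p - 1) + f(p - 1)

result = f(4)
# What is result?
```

f(p) = 1 + 2·f(p-1), f(0)=2. Closed form: (2+1)·2^4 - 1 = 47.

Answer: 47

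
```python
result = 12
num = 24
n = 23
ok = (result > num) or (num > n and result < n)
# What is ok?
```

Trace:
`result = 12` → result = 12
`num = 24` → num = 24
`n = 23` → n = 23
`ok = (result > num) or (num > n and result < n)` → ok = True
So ok = True

Answer: True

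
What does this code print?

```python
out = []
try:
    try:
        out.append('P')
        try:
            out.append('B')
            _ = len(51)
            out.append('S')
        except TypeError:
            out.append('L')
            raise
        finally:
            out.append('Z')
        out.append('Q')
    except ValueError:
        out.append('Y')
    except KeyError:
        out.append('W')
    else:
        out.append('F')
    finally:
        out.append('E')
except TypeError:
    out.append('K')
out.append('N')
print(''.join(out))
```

Execution trace: 'P' (try body) → 'B' (inner try body) → 'L' (inner except TypeError) → 'Z' (inner finally) → 'E' (finally) → 'K' (outer except TypeError) → 'N' (after the try/except). Output: PBLZEKN

Answer: PBLZEKN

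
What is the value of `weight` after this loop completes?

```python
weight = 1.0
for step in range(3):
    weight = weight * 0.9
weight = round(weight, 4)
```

Exponential decay: 1.0 * 0.9^3
`weight` takes the values: 1.0 → 0.9 → 0.81 → 0.729

Answer: 0.729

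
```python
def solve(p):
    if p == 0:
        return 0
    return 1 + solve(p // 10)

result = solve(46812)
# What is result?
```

Count of digits of 46812: 5

Answer: 5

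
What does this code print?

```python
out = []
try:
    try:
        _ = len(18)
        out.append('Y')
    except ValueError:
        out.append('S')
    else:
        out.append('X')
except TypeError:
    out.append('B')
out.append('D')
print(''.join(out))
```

Execution trace: 'B' (outer except TypeError) → 'D' (after the try/except). Output: BD

Answer: BD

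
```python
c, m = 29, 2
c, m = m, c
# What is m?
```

Trace:
`c, m = 29, 2` → c = 29; m = 2
`c, m = m, c` → c = 2; m = 29
So m = 29

Answer: 29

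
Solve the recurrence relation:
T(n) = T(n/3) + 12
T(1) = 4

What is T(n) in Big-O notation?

Each step divides n by 3 and adds 12. After log_3(n) steps we reach T(1)=4. So T(n) = 12·log_3(n) + 4 = O(log n).

Answer: O(log n)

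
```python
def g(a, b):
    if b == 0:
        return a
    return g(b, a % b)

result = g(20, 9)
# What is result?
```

g(20, 9) -> g(9, 2) -> g(2, 1) -> g(1, 0) -> 1

Answer: 1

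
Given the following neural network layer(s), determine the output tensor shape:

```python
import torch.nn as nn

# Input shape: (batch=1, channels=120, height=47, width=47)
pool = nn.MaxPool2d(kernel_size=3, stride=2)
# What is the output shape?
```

Input: (1, 120, 47, 47) -> Output: (1, 120, 23, 23)

Answer: (1, 120, 23, 23)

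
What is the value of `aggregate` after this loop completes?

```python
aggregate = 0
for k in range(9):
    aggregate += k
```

Sum of 0 to 8 = 36
`aggregate` takes the values: 0 → 1 → 3 → 6 → 10 → 15 → 21 → 28 → 36

Answer: 36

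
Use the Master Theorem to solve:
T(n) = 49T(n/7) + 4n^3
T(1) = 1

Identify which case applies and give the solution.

a=49, b=7, f(n)=4n^3. log_7(49) = 2. Since c=3 > 2 and the regularity condition holds (49(n/7)^3 = (49/7^3)n^3 with 49/7^3 < 1), Case 3 applies: T(n) = Θ(f(n)) = O(n^3).

Answer: O(n^3) - Case 3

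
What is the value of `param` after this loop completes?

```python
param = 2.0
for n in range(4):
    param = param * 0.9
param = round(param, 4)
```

Exponential decay: 2.0 * 0.9^4
`param` takes the values: 2.0 → 1.8 → 1.62 → 1.458 → 1.3122

Answer: 1.3122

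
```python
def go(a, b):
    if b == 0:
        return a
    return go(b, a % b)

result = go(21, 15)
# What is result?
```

go(21, 15) -> go(15, 6) -> go(6, 3) -> go(3, 0) -> 3

Answer: 3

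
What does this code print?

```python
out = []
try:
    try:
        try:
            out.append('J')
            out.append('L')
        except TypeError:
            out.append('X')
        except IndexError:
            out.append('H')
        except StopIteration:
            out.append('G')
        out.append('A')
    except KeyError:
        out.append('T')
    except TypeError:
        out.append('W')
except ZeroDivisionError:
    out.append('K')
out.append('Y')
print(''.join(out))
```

Execution trace: 'J' (inner try body) → 'L' (inner try body, no exception) → 'A' (try body, no exception) → 'Y' (after the try/except). Output: JLAY

Answer: JLAY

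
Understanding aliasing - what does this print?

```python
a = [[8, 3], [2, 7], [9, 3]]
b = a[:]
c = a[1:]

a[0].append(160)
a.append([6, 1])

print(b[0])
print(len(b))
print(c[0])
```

Key concept: slice with nested mutation.
Step by step:
`a = [[8, 3], [2, 7], [9, 3]]` → a = [[8, 3], [2, 7], [9, 3]]
`b = a[:]` → b = [[8, 3], [2, 7], [9, 3]]
`c = a[1:]` → c = [[2, 7], [9, 3]]
`a[0].append(160)` → a = [[8, 3, 160], [2, 7], [9, 3]]; b = [[8, 3, 160], [2, 7], [9, 3]]
`a.append([6, 1])` → a = [[8, 3, 160], [2, 7], [9, 3], [6, 1]]
`print(b[0])` → prints [8, 3, 160]
`print(len(b))` → prints 3
`print(c[0])` → prints [2, 7]

Answer:
[8, 3, 160]
3
[2, 7]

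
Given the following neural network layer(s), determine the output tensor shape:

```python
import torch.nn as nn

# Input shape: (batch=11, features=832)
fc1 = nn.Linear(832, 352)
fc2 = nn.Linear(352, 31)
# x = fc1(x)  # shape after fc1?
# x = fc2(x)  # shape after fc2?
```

Input: (11, 832) -> after fc1: (11, 352) -> Output: (11, 31)

Answer: (11, 31)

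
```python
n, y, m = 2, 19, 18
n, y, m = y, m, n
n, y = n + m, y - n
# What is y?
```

Trace:
`n, y, m = 2, 19, 18` → n = 2; y = 19; m = 18
`n, y, m = y, m, n` → n = 19; y = 18; m = 2
`n, y = n + m, y - n` → n = 21; y = -1
So y = -1

Answer: -1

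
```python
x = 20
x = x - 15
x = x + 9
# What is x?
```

Trace:
`x = 20` → x = 20
`x = x - 15` → x = 5
`x = x + 9` → x = 14
So x = 14

Answer: 14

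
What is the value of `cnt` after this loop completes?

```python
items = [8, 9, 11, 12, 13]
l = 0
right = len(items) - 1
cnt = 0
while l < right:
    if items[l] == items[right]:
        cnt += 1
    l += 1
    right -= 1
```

Count matching pairs from ends
`cnt` takes the values: 0

Answer: 0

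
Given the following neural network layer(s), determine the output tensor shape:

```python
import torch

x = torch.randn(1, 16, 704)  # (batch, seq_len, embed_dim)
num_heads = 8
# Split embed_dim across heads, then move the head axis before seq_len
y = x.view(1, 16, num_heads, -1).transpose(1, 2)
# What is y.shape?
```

Input: (1, 16, 704) -> head_dim = 704 // 8 = 88; after view: (1, 16, 8, 88) -> after transpose(1, 2): (1, 8, 16, 88) -> Output: (1, 8, 16, 88)

Answer: (1, 8, 16, 88)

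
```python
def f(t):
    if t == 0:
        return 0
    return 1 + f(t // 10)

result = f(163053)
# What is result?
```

Count of digits of 163053: 6

Answer: 6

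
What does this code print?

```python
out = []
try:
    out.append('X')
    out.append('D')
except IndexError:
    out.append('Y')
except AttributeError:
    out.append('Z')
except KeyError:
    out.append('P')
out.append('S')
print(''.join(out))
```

Execution trace: 'X' (try body) → 'D' (try body, no exception) → 'S' (after the try/except). Output: XDS

Answer: XDS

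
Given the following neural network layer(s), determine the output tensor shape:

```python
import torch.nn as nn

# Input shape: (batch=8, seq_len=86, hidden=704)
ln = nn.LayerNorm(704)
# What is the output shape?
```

Input: (8, 86, 704) -> Output: (8, 86, 704)

Answer: (8, 86, 704)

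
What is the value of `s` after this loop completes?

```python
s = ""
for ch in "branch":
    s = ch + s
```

Reverse 'branch'
`s` takes the values: "" → "b" → "rb" → "arb" → "narb" → "cnarb" → "hcnarb"

Answer: "hcnarb"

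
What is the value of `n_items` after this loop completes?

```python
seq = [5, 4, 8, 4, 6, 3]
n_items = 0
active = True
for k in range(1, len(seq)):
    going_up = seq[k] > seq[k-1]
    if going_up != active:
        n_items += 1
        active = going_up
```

Count direction changes in [5, 4, 8, 4, 6, 3]
`n_items` takes the values: 0 → 1 → 2 → 3 → 4 → 5

Answer: 5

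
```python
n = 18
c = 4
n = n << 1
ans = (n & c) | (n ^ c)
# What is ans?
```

Trace:
`n = 18` → n = 18
`c = 4` → c = 4
`n = n << 1` → n = 36
`ans = (n & c) | (n ^ c)` → ans = 36
So ans = 36

Answer: 36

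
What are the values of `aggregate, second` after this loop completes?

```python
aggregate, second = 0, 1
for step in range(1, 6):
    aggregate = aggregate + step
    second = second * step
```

Sum and factorial of 1 to 5
`aggregate, second` takes the values: (0, 1) → (1, 1) → (3, 1) → (3, 2) → (6, 2) → (6, 6) → (10, 6) → (10, 24) → (15, 24) → (15, 120)

Answer: 15, 120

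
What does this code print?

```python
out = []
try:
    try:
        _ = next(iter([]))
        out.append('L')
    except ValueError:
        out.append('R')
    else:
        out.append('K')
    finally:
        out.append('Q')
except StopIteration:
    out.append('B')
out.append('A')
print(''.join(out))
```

Execution trace: 'Q' (inner finally) → 'B' (outer except StopIteration) → 'A' (after the try/except). Output: QBA

Answer: QBA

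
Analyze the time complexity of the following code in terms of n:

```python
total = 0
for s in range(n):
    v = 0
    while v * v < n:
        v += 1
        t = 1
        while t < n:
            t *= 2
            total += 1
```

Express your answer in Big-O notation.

Each loop level contributes: n × √n × log n. Multiplying the contributions gives O(n√n log n).

Answer: O(n√n log n)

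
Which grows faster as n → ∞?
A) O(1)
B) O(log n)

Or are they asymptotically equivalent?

O(1) vs O(log n): Higher order terms dominate.

Answer: B) O(log n) grows faster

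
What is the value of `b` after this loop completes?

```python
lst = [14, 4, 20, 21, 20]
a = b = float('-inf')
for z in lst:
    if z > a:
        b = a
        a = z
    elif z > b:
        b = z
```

Second largest (with repeats) in [14, 4, 20, 21, 20]
`b` takes the values: -inf → 4 → 14 → 20

Answer: 20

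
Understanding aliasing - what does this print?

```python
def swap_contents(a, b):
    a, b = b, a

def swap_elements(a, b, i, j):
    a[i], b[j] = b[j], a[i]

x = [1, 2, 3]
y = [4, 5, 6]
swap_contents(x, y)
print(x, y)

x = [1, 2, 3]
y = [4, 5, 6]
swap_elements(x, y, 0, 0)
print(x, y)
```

Key concept: parameter rebinding vs mutation.
Step by step:
`x = [1, 2, 3]` → x = [1, 2, 3]
`y = [4, 5, 6]` → y = [4, 5, 6]
`swap_contents(x, y)` → no visible change to tracked variables
`print(x, y)` → prints [1, 2, 3] [4, 5, 6]
`x = [1, 2, 3]` → x = [1, 2, 3]
`y = [4, 5, 6]` → y = [4, 5, 6]
`swap_elements(x, y, 0, 0)` → x = [4, 2, 3]; y = [1, 5, 6]
`print(x, y)` → prints [4, 2, 3] [1, 5, 6]

Answer:
[1, 2, 3] [4, 5, 6]
[4, 2, 3] [1, 5, 6]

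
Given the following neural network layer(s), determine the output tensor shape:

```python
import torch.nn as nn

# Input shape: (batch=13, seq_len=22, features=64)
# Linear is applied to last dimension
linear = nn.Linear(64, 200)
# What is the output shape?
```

Input: (13, 22, 64) -> Output: (13, 22, 200)

Answer: (13, 22, 200)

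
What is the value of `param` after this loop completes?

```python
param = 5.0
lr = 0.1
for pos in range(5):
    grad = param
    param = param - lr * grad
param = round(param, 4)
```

Gradient descent: w = 5.0 * (1 - 0.1)^5
`param` takes the values: 5.0 → 4.5 → 4.05 → 3.645 → 3.2805 → 2.95245 → 2.9524

Answer: 2.9524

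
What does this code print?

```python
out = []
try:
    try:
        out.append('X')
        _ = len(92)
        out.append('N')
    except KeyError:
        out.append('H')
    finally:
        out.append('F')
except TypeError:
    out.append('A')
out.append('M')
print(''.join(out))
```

Execution trace: 'X' (inner try body) → 'F' (inner finally) → 'A' (outer except TypeError) → 'M' (after the try/except). Output: XFAM

Answer: XFAM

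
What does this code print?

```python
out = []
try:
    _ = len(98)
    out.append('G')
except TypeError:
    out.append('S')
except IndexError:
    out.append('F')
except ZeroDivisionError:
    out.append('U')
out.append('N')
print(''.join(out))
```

Execution trace: 'S' (except TypeError) → 'N' (after the try/except). Output: SN

Answer: SN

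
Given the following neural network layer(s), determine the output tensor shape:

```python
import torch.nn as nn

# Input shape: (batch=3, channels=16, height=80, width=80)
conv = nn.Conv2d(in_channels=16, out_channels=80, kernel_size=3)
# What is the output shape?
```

Input: (3, 16, 80, 80) -> Output: (3, 80, 78, 78)

Answer: (3, 80, 78, 78)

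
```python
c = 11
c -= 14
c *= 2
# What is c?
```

Trace:
`c = 11` → c = 11
`c -= 14` → c = -3
`c *= 2` → c = -6
So c = -6

Answer: -6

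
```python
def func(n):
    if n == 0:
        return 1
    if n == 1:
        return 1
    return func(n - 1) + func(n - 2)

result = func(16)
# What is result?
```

Build up from base cases: func(0)=1, func(1)=1, func(2)=2, func(3)=3, func(4)=5, func(5)=8, func(6)=13, ..., func(16)=1597

Answer: 1597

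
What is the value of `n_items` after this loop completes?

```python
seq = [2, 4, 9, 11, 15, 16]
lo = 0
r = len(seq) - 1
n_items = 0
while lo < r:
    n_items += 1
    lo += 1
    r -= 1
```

Iterations until pointers meet (list length 6)
`n_items` takes the values: 0 → 1 → 2 → 3

Answer: 3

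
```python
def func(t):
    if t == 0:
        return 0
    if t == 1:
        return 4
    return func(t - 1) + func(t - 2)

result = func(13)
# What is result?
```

Build up from base cases: func(0)=0, func(1)=4, func(2)=4, func(3)=8, func(4)=12, func(5)=20, func(6)=32, ..., func(13)=932

Answer: 932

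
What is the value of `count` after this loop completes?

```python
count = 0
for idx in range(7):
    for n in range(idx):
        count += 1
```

Triangle number: 0+1+2+...+6
`count` takes the values: 0 → 1 → 2 → 3 → 4 → 5 → 6 → 7 → 8 → 9 → 10 → 11 → 12 → 13 → 14 → 15 → 16 → 17 → 18 → 19 → 20 → 21

Answer: 21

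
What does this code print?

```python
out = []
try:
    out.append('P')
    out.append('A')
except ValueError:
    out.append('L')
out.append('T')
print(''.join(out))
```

Execution trace: 'P' (try body) → 'A' (try body, no exception) → 'T' (after the try/except). Output: PAT

Answer: PAT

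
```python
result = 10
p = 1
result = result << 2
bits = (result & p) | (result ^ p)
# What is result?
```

Trace:
`result = 10` → result = 10
`p = 1` → p = 1
`result = result << 2` → result = 40
`bits = (result & p) | (result ^ p)` → bits = 41
So result = 40

Answer: 40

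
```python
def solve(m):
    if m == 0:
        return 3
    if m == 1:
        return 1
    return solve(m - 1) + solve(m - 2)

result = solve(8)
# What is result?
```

Build up from base cases: solve(0)=3, solve(1)=1, solve(2)=4, solve(3)=5, solve(4)=9, solve(5)=14, solve(6)=23, ..., solve(8)=60

Answer: 60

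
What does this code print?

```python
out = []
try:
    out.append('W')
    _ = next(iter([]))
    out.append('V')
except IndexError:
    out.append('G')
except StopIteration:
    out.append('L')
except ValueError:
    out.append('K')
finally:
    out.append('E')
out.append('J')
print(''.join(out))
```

Execution trace: 'W' (try body) → 'L' (except StopIteration) → 'E' (finally) → 'J' (after the try/except). Output: WLEJ

Answer: WLEJ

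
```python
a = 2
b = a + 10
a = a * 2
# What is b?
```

Trace:
`a = 2` → a = 2
`b = a + 10` → b = 12
`a = a * 2` → a = 4
So b = 12

Answer: 12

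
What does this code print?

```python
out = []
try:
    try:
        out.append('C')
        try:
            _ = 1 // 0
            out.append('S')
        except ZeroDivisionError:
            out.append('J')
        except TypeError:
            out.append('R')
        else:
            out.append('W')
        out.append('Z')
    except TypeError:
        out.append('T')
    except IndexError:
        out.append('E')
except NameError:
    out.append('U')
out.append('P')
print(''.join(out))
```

Execution trace: 'C' (try body) → 'J' (inner except ZeroDivisionError) → 'Z' (try body, no exception) → 'P' (after the try/except). Output: CJZP

Answer: CJZP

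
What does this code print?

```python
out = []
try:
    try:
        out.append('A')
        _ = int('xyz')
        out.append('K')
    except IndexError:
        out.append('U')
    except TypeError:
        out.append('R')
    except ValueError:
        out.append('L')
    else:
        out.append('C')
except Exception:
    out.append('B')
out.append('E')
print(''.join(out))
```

Execution trace: 'A' (inner try body) → 'L' (inner except ValueError) → 'E' (after the try/except). Output: ALE

Answer: ALE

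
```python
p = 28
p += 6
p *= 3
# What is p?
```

Trace:
`p = 28` → p = 28
`p += 6` → p = 34
`p *= 3` → p = 102
So p = 102

Answer: 102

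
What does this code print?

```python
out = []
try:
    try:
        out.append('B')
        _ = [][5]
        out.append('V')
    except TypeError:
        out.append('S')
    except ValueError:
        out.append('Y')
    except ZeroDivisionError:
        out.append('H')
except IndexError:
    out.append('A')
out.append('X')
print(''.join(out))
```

Execution trace: 'B' (try body) → 'A' (outer except IndexError) → 'X' (after the try/except). Output: BAX

Answer: BAX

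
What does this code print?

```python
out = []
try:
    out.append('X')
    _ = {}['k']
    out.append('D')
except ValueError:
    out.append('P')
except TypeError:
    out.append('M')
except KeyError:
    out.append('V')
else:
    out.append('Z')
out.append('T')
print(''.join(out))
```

Execution trace: 'X' (try body) → 'V' (except KeyError) → 'T' (after the try/except). Output: XVT

Answer: XVT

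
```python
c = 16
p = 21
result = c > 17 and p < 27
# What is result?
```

Trace:
`c = 16` → c = 16
`p = 21` → p = 21
`result = c > 17 and p < 27` → result = False
So result = False

Answer: False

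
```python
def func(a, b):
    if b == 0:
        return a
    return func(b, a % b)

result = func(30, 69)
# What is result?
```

func(30, 69) -> func(69, 30) -> func(30, 9) -> func(9, 3) -> func(3, 0) -> 3

Answer: 3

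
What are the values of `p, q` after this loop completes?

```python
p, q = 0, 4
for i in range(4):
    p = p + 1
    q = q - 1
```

p goes 0→4, q goes 4→0
`p, q` takes the values: (0, 4) → (1, 4) → (1, 3) → (2, 3) → (2, 2) → (3, 2) → (3, 1) → (4, 1) → (4, 0)

Answer: 4, 0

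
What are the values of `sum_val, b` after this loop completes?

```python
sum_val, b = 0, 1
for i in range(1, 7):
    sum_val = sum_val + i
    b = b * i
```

Sum and factorial of 1 to 6
`sum_val, b` takes the values: (0, 1) → (1, 1) → (3, 1) → (3, 2) → (6, 2) → (6, 6) → (10, 6) → (10, 24) → (15, 24) → (15, 120) → (21, 120) → (21, 720)

Answer: 21, 720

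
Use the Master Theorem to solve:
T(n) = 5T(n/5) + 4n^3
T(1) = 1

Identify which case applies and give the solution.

a=5, b=5, f(n)=4n^3. log_5(5) = 1. Since c=3 > 1 and the regularity condition holds (5(n/5)^3 = (5/5^3)n^3 with 5/5^3 < 1), Case 3 applies: T(n) = Θ(f(n)) = O(n^3).

Answer: O(n^3) - Case 3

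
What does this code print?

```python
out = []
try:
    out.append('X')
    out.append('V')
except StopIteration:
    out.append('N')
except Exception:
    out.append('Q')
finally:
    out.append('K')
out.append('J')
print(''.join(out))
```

Execution trace: 'X' (try body) → 'V' (try body, no exception) → 'K' (finally) → 'J' (after the try/except). Output: XVKJ

Answer: XVKJ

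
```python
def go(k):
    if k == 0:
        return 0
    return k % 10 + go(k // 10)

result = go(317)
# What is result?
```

Sum of digits of 317: 7 + 1 + 3 = 11

Answer: 11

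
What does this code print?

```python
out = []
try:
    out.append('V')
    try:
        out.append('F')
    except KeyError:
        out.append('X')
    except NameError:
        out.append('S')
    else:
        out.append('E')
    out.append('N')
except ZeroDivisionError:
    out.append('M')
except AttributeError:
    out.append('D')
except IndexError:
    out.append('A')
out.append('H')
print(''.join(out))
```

Execution trace: 'V' (try body) → 'F' (inner try body, no exception) → 'E' (inner else) → 'N' (try body, no exception) → 'H' (after the try/except). Output: VFENH

Answer: VFENH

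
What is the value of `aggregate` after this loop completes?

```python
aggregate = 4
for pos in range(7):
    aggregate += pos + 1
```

Start at 4, add 1 to 7 = 32
`aggregate` takes the values: 4 → 5 → 7 → 10 → 14 → 19 → 25 → 32

Answer: 32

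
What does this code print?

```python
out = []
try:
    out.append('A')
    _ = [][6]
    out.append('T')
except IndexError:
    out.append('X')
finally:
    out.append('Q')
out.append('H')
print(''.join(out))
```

Execution trace: 'A' (try body) → 'X' (except IndexError) → 'Q' (finally) → 'H' (after the try/except). Output: AXQH

Answer: AXQH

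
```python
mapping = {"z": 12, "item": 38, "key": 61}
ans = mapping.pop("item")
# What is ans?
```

Trace:
`mapping = {"z": 12, "item": 38, "key": 61}` → mapping = {'z': 12, 'item': 38, 'key': 61}
`ans = mapping.pop("item")` → mapping = {'z': 12, 'key': 61}; ans = 38
So ans = 38

Answer: 38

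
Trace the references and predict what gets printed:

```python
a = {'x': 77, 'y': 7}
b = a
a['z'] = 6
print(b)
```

Key concept: dict aliasing.
Step by step:
`a = {'x': 77, 'y': 7}` → a = {'x': 77, 'y': 7}
`b = a` → b = {'x': 77, 'y': 7} (same object as a)
`a['z'] = 6` → a = {'x': 77, 'y': 7, 'z': 6} (same object as b); b = {'x': 77, 'y': 7, 'z': 6} (same object as a)
`print(b)` → prints {'x': 77, 'y': 7, 'z': 6}

Answer: {'x': 77, 'y': 7, 'z': 6}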